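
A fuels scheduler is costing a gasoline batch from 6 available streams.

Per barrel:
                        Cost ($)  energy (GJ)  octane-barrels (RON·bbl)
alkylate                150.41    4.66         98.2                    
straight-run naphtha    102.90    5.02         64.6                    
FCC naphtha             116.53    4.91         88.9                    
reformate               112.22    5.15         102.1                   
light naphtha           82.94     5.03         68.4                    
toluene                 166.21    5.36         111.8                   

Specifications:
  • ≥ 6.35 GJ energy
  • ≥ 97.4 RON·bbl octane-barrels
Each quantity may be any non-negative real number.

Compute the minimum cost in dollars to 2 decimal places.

$114.11

Set it up as a linear program. Let x1 = barrels of alkylate, x2 = barrels of straight-run naphtha, x3 = barrels of FCC naphtha, x4 = barrels of reformate, x5 = barrels of light naphtha, x6 = barrels of toluene.
Minimize 150.41x1 + 102.9x2 + 116.53x3 + 112.22x4 + 82.94x5 + 166.21x6 with:
  4.66x1 + 5.02x2 + 4.91x3 + 5.15x4 + 5.03x5 + 5.36x6 ≥ 6.35   (energy)
  98.2x1 + 64.6x2 + 88.9x3 + 102.1x4 + 68.4x5 + 111.8x6 ≥ 97.4   (octane-barrels)
  x1, x2, x3, x4, x5, x6 ≥ 0.
At the optimum only reformate, light naphtha are positive (alkylate, straight-run naphtha, FCC naphtha, toluene = 0). The energy and octane-barrels requirements are met with equality.
That vertex is x4 = 0.3446, x5 = 0.9096.
Cost = 112.22·0.3446 + 82.94·0.9096 = 114.1132.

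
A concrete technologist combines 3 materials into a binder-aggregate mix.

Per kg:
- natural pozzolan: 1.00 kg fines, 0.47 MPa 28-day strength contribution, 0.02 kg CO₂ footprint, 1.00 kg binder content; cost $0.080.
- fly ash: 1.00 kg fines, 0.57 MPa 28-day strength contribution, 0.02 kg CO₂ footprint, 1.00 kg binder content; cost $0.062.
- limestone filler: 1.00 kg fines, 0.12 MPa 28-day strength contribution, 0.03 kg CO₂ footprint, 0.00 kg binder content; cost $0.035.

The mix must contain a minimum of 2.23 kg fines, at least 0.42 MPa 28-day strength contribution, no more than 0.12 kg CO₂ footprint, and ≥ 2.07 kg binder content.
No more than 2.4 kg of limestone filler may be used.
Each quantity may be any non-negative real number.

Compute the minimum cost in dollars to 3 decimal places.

$0.134

Set it up as a linear program. Let x1 = kg of natural pozzolan, x2 = kg of fly ash, x3 = kg of limestone filler.
Minimise 0.08x1 + 0.062x2 + 0.035x3 s.t.:
  1x1 + 1x2 + 1x3 ≥ 2.23   (fines)
  0.47x1 + 0.57x2 + 0.12x3 ≥ 0.42   (28-day strength contribution)
  0.02x1 + 0.02x2 + 0.03x3 ≤ 0.12   (CO₂ footprint)
  1x1 + 1x2 ≥ 2.07   (binder content)
  x3 ≤ 2.4
  x1, x2, x3 ≥ 0.
The optimal basis is {fly ash, limestone filler}; natural pozzolan drops out. Binding constraints: fines and binder content.
So fly ash = 2.07 kg, limestone filler = 0.16 kg.
Cost = 0.062·2.07 + 0.035·0.16 = 0.13394.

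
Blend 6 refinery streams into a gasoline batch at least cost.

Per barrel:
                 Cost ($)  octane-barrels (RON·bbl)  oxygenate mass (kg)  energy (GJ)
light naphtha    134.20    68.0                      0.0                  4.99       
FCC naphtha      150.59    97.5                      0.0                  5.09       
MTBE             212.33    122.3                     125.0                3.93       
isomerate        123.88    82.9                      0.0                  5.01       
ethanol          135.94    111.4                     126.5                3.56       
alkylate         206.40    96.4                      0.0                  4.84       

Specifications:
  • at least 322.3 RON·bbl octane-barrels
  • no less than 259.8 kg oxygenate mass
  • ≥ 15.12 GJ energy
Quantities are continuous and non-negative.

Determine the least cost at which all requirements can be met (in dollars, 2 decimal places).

This is a linear program. Let x1 = barrels of light naphtha, x2 = barrels of FCC naphtha, x3 = barrels of MTBE, x4 = barrels of isomerate, x5 = barrels of ethanol, x6 = barrels of alkylate.
Minimize 134.2x1 + 150.59x2 + 212.33x3 + 123.88x4 + 135.94x5 + 206.4x6 subject to:
  68x1 + 97.5x2 + 122.3x3 + 82.9x4 + 111.4x5 + 96.4x6 ≥ 322.3   (octane-barrels)
  125x3 + 126.5x5 ≥ 259.8   (oxygenate mass)
  4.99x1 + 5.09x2 + 3.93x3 + 5.01x4 + 3.56x5 + 4.84x6 ≥ 15.12   (energy)
  x1, x2, x3, x4, x5, x6 ≥ 0.
The optimal basis is {isomerate, ethanol}; light naphtha, FCC naphtha, MTBE, alkylate drop out. The oxygenate mass and energy requirements are met with equality.
Solving gives x4 = 1.5586, x5 = 2.0538.
Cost = 123.88·1.5586 + 135.94·2.0538 = 472.2729.

$472.27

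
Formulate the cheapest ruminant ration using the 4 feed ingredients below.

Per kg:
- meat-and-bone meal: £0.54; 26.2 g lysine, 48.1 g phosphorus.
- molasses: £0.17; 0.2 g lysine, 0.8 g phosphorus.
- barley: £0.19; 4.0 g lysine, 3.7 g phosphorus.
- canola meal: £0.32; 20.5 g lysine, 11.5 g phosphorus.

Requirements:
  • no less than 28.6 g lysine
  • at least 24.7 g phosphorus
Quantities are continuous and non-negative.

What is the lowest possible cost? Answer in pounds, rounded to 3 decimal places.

Let x1 = kg of meat-and-bone meal, x2 = kg of molasses, x3 = kg of barley, x4 = kg of canola meal.
Minimise 0.54x1 + 0.17x2 + 0.19x3 + 0.32x4 with:
  26.2x1 + 0.2x2 + 4x3 + 20.5x4 ≥ 28.6   (lysine)
  48.1x1 + 0.8x2 + 3.7x3 + 11.5x4 ≥ 24.7   (phosphorus)
  x1, x2, x3, x4 ≥ 0.
The cheapest feasible vertex uses only meat-and-bone meal, canola meal; molasses, barley are not used. Binding constraints: lysine and phosphorus.
Optimal quantities: meat-and-bone meal = 0.2591 kg, canola meal = 1.064 kg.
Total cost: 0.54·0.2591 + 0.32·1.064 = 0.48039.

£0.480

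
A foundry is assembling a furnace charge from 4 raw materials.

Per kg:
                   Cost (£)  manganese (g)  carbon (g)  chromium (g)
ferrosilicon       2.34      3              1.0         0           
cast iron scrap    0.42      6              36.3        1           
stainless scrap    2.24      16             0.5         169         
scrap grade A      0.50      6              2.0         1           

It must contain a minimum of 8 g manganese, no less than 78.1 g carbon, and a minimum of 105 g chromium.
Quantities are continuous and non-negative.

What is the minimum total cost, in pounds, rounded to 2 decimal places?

£2.26

Let x1 = kg of ferrosilicon, x2 = kg of cast iron scrap, x3 = kg of stainless scrap, x4 = kg of scrap grade A.
Minimize 2.34x1 + 0.42x2 + 2.24x3 + 0.5x4 subject to:
  3x1 + 6x2 + 16x3 + 6x4 ≥ 8   (manganese)
  1x1 + 36.3x2 + 0.5x3 + 2x4 ≥ 78.1   (carbon)
  1x2 + 169x3 + 1x4 ≥ 105   (chromium)
  x1, x2, x3, x4 ≥ 0.
The cheapest feasible vertex uses only cast iron scrap, stainless scrap; ferrosilicon, scrap grade A are not used. There the carbon and chromium constraints are tight.
Solving gives x2 = 2.143, x3 = 0.6086.
Objective = 0.42·2.143 + 2.24·0.6086 = 2.2633.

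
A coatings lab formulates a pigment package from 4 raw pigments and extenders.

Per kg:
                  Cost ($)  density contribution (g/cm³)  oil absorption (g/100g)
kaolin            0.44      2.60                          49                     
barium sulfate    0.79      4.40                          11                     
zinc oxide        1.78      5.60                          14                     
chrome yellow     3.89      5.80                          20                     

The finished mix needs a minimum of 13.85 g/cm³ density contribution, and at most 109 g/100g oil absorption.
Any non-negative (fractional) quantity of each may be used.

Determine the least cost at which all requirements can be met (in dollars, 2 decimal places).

Let x1 = kg of kaolin, x2 = kg of barium sulfate, x3 = kg of zinc oxide, x4 = kg of chrome yellow.
Minimise 0.44x1 + 0.79x2 + 1.78x3 + 3.89x4 s.t.:
  2.6x1 + 4.4x2 + 5.6x3 + 5.8x4 ≥ 13.85   (density contribution)
  49x1 + 11x2 + 14x3 + 20x4 ≤ 109   (oil absorption)
  x1, x2, x3, x4 ≥ 0.
At the optimum only kaolin, barium sulfate are positive (zinc oxide, chrome yellow = 0). The density contribution and oil absorption requirements are met with equality.
That vertex is x1 = 1.75, x2 = 2.114.
Hence cost = 0.44·1.75 + 0.79·2.114 = $2.4401.

$2.44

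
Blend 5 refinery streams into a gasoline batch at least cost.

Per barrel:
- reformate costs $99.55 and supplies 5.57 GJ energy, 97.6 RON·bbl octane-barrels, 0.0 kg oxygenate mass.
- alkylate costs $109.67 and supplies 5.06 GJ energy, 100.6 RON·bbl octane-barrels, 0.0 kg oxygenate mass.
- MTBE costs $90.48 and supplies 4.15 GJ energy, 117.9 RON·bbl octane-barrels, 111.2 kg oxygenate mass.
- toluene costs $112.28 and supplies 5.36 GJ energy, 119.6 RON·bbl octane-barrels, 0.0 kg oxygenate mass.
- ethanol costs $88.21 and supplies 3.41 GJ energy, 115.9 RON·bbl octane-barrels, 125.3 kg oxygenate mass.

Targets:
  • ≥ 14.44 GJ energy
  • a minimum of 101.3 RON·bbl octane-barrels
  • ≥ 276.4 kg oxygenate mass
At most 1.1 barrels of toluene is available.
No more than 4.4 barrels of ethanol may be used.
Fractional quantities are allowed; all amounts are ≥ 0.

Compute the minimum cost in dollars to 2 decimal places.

$298.62

Let x1 = barrels of reformate, x2 = barrels of alkylate, x3 = barrels of MTBE, x4 = barrels of toluene, x5 = barrels of ethanol.
min 99.55x1 + 109.67x2 + 90.48x3 + 112.28x4 + 88.21x5 with:
  5.57x1 + 5.06x2 + 4.15x3 + 5.36x4 + 3.41x5 ≥ 14.44   (energy)
  97.6x1 + 100.6x2 + 117.9x3 + 119.6x4 + 115.9x5 ≥ 101.3   (octane-barrels)
  111.2x3 + 125.3x5 ≥ 276.4   (oxygenate mass)
  x4 ≤ 1.1
  x5 ≤ 4.4
  x1, x2, x3, x4, x5 ≥ 0.
The minimum-cost mix takes nothing from alkylate, toluene, ethanol — only reformate, MTBE. The energy and oxygenate mass requirements are met with equality.
Optimal quantities: reformate = 0.74052 barrels, MTBE = 2.4856 barrels.
Total cost: 99.55·0.74052 + 90.48·2.4856 = 298.6159.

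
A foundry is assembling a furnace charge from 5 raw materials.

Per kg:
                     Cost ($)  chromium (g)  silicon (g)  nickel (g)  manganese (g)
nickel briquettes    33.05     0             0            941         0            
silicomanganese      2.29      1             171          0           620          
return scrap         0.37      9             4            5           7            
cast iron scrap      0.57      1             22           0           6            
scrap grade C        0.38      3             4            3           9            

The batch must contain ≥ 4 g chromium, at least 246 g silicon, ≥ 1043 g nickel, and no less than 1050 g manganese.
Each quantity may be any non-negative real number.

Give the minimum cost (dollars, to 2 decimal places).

$40.55

Set it up as a linear program. Let x1 = kg of nickel briquettes, x2 = kg of silicomanganese, x3 = kg of return scrap, x4 = kg of cast iron scrap, x5 = kg of scrap grade C.
Minimise 33.05x1 + 2.29x2 + 0.37x3 + 0.57x4 + 0.38x5 s.t.:
  1x2 + 9x3 + 1x4 + 3x5 ≥ 4   (chromium)
  171x2 + 4x3 + 22x4 + 4x5 ≥ 246   (silicon)
  941x1 + 5x3 + 3x5 ≥ 1043   (nickel)
  620x2 + 7x3 + 6x4 + 9x5 ≥ 1050   (manganese)
  x1, x2, x3, x4, x5 ≥ 0.
The minimum-cost mix takes nothing from cast iron scrap, scrap grade C — only nickel briquettes, silicomanganese, return scrap. The chromium, nickel, manganese requirements are met with equality.
So nickel briquettes = 1.107 kg, silicomanganese = 1.691 kg, return scrap = 0.2566 kg.
Objective = 33.05·1.107 + 2.29·1.691 + 0.37·0.2566 = 40.5537.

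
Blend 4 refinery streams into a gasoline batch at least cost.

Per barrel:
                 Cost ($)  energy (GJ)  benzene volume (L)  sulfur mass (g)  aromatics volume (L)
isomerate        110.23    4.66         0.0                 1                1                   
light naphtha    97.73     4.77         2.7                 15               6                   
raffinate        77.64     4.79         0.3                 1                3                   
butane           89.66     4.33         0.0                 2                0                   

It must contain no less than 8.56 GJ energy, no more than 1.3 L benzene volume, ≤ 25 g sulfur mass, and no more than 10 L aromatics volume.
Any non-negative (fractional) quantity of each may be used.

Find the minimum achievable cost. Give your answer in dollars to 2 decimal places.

Let x1 = barrels of isomerate, x2 = barrels of light naphtha, x3 = barrels of raffinate, x4 = barrels of butane.
Minimize 110.23x1 + 97.73x2 + 77.64x3 + 89.66x4 with:
  4.66x1 + 4.77x2 + 4.79x3 + 4.33x4 ≥ 8.56   (energy)
  2.7x2 + 0.3x3 ≤ 1.3   (benzene volume)
  1x1 + 15x2 + 1x3 + 2x4 ≤ 25   (sulfur mass)
  1x1 + 6x2 + 3x3 ≤ 10   (aromatics volume)
  x1, x2, x3, x4 ≥ 0.
At the optimum only raffinate is positive (isomerate, light naphtha, butane = 0). There the energy constraint is tight.
That vertex is x3 = 1.7871.
Total cost: 77.64·1.7871 = 138.7504.

$138.75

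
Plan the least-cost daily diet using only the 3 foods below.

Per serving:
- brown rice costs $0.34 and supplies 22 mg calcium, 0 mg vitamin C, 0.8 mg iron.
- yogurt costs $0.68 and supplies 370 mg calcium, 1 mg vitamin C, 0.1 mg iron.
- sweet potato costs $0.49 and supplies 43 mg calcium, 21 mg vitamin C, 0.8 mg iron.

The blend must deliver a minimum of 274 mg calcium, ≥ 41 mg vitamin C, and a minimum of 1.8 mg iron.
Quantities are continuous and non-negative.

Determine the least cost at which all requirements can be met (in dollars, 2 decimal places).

$1.37

This is a linear program. Let x1 = servings of brown rice, x2 = servings of yogurt, x3 = servings of sweet potato.
Minimize 0.34x1 + 0.68x2 + 0.49x3 with:
  22x1 + 370x2 + 43x3 ≥ 274   (calcium)
  1x2 + 21x3 ≥ 41   (vitamin C)
  0.8x1 + 0.1x2 + 0.8x3 ≥ 1.8   (iron)
  x1, x2, x3 ≥ 0.
All 3 inputs are positive at the optimum. There the calcium, vitamin C, iron constraints are tight.
So brown rice = 0.2588 servings, yogurt = 0.501 servings, sweet potato = 1.929 servings.
Cost = 0.34·0.2588 + 0.68·0.501 + 0.49·1.929 = 1.3739.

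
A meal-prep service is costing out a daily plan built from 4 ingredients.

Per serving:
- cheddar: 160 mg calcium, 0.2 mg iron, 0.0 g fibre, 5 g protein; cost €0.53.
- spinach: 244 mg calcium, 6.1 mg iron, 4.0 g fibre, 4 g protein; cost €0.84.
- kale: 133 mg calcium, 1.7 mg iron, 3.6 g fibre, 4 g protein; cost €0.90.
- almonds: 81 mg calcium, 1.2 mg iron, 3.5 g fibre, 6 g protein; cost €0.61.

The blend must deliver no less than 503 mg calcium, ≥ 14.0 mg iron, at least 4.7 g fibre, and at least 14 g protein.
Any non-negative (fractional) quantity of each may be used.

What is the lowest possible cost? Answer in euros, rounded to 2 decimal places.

€2.34

Treat it as an LP. Let x1 = servings of cheddar, x2 = servings of spinach, x3 = servings of kale, x4 = servings of almonds.
min 0.53x1 + 0.84x2 + 0.9x3 + 0.61x4 s.t.:
  160x1 + 244x2 + 133x3 + 81x4 ≥ 503   (calcium)
  0.2x1 + 6.1x2 + 1.7x3 + 1.2x4 ≥ 14   (iron)
  4x2 + 3.6x3 + 3.5x4 ≥ 4.7   (fibre)
  5x1 + 4x2 + 4x3 + 6x4 ≥ 14   (protein)
  x1, x2, x3, x4 ≥ 0.
The minimum-cost mix takes nothing from cheddar, kale — only spinach, almonds. Binding constraints: iron and protein.
Solving gives x2 = 2.113, x4 = 0.9245.
Objective = 0.84·2.113 + 0.61·0.9245 = 2.3389.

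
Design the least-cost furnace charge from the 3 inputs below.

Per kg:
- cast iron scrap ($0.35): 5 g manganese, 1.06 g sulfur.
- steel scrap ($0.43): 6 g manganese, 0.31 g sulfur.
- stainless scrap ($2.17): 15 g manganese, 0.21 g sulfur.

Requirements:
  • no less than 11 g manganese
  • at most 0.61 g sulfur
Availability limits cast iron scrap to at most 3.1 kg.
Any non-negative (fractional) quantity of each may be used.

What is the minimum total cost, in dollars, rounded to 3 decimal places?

$0.788

Set it up as a linear program. Let x1 = kg of cast iron scrap, x2 = kg of steel scrap, x3 = kg of stainless scrap.
min 0.35x1 + 0.43x2 + 2.17x3 s.t.:
  5x1 + 6x2 + 15x3 ≥ 11   (manganese)
  1.06x1 + 0.31x2 + 0.21x3 ≤ 0.61   (sulfur)
  x1 ≤ 3.1
  x1, x2, x3 ≥ 0.
The optimal basis is {cast iron scrap, steel scrap}; stainless scrap drops out. There the manganese and sulfur constraints are tight.
That vertex is x1 = 0.05198, x2 = 1.79.
Hence cost = 0.35·0.05198 + 0.43·1.79 = $0.78789.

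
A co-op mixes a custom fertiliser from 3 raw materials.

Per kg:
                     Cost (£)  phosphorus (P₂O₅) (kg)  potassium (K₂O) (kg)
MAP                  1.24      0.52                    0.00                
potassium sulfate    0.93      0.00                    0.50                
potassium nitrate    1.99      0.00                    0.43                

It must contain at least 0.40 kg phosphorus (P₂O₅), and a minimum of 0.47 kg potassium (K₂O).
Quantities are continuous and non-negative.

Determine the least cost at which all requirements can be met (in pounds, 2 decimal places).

£1.83

Let x1 = kg of MAP, x2 = kg of potassium sulfate, x3 = kg of potassium nitrate.
Minimise 1.24x1 + 0.93x2 + 1.99x3 subject to:
  0.52x1 ≥ 0.4   (phosphorus (P₂O₅))
  0.5x2 + 0.43x3 ≥ 0.47   (potassium (K₂O))
  x1, x2, x3 ≥ 0.
The optimal basis is {MAP, potassium sulfate}; potassium nitrate drops out. There the phosphorus (P₂O₅) and potassium (K₂O) constraints are tight.
Solving gives x1 = 0.7692, x2 = 0.94.
Total cost: 1.24·0.7692 + 0.93·0.94 = 1.8280.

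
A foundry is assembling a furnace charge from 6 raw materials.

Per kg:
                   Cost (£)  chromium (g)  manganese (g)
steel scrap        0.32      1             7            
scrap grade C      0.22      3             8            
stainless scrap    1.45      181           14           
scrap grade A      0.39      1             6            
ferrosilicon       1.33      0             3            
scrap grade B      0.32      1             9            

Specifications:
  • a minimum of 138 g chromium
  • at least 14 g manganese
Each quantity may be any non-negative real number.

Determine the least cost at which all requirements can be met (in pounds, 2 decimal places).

£1.19

Treat it as an LP. Let x1 = kg of steel scrap, x2 = kg of scrap grade C, x3 = kg of stainless scrap, x4 = kg of scrap grade A, x5 = kg of ferrosilicon, x6 = kg of scrap grade B.
min 0.32x1 + 0.22x2 + 1.45x3 + 0.39x4 + 1.33x5 + 0.32x6 s.t.:
  1x1 + 3x2 + 181x3 + 1x4 + 1x6 ≥ 138   (chromium)
  7x1 + 8x2 + 14x3 + 6x4 + 3x5 + 9x6 ≥ 14   (manganese)
  x1, x2, x3, x4, x5, x6 ≥ 0.
The optimal basis is {scrap grade C, stainless scrap}; steel scrap, scrap grade A, ferrosilicon, scrap grade B drop out. Binding constraints: chromium and manganese.
Optimal quantities: scrap grade C = 0.4282 kg, stainless scrap = 0.7553 kg.
Objective = 0.22·0.4282 + 1.45·0.7553 = 1.1894.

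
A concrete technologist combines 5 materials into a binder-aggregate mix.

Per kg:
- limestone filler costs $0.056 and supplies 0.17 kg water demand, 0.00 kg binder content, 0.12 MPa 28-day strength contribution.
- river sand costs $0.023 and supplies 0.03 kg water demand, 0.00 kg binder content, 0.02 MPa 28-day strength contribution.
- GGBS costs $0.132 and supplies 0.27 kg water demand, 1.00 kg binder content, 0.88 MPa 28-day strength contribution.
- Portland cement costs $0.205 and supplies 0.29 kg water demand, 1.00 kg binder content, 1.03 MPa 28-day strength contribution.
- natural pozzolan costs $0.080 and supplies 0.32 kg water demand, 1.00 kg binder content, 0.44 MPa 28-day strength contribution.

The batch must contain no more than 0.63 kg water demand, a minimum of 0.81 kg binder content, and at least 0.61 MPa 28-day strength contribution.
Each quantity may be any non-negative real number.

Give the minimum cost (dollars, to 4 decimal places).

This is a linear program. Let x1 = kg of limestone filler, x2 = kg of river sand, x3 = kg of GGBS, x4 = kg of Portland cement, x5 = kg of natural pozzolan.
Minimize 0.056x1 + 0.023x2 + 0.132x3 + 0.205x4 + 0.08x5 s.t.:
  0.17x1 + 0.03x2 + 0.27x3 + 0.29x4 + 0.32x5 ≤ 0.63   (water demand)
  1x3 + 1x4 + 1x5 ≥ 0.81   (binder content)
  0.12x1 + 0.02x2 + 0.88x3 + 1.03x4 + 0.44x5 ≥ 0.61   (28-day strength contribution)
  x1, x2, x3, x4, x5 ≥ 0.
The cheapest feasible vertex uses only GGBS, natural pozzolan; limestone filler, river sand, Portland cement are not used. Binding constraints: binder content and 28-day strength contribution.
Optimal quantities: GGBS = 0.5764 kg, natural pozzolan = 0.2336 kg.
Hence cost = 0.132·0.5764 + 0.08·0.2336 = $0.094773.

$0.0948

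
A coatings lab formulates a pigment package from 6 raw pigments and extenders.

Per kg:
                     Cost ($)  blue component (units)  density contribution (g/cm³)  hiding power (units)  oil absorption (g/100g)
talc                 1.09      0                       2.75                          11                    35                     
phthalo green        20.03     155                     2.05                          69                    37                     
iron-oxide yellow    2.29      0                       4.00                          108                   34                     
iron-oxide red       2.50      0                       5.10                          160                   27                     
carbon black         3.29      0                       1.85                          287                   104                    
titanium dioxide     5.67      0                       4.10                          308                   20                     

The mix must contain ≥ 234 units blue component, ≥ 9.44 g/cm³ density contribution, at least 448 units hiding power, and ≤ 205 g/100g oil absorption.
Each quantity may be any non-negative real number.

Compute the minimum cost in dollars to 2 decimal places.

$34.86

Let x1 = kg of talc, x2 = kg of phthalo green, x3 = kg of iron-oxide yellow, x4 = kg of iron-oxide red, x5 = kg of carbon black, x6 = kg of titanium dioxide.
Minimize 1.09x1 + 20.03x2 + 2.29x3 + 2.5x4 + 3.29x5 + 5.67x6 s.t.:
  155x2 ≥ 234   (blue component)
  2.75x1 + 2.05x2 + 4x3 + 5.1x4 + 1.85x5 + 4.1x6 ≥ 9.44   (density contribution)
  11x1 + 69x2 + 108x3 + 160x4 + 287x5 + 308x6 ≥ 448   (hiding power)
  35x1 + 37x2 + 34x3 + 27x4 + 104x5 + 20x6 ≤ 205   (oil absorption)
  x1, x2, x3, x4, x5, x6 ≥ 0.
The minimum-cost mix takes nothing from talc, iron-oxide yellow, titanium dioxide — only phthalo green, iron-oxide red, carbon black. The blue component, density contribution, hiding power requirements are met with equality.
That vertex is x2 = 1.51, x4 = 1.015, x5 = 0.6323.
Hence cost = 20.03·1.51 + 2.5·1.015 + 3.29·0.6323 = $34.8631.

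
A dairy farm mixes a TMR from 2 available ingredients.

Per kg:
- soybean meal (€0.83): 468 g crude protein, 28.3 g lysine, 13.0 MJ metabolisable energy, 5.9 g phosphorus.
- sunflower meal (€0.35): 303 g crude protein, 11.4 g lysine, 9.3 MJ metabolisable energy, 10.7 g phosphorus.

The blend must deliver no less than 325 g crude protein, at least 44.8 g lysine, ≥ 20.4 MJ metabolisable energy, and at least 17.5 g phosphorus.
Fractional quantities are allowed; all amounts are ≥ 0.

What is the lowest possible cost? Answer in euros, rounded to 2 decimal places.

€1.33

Let x1 = kg of soybean meal, x2 = kg of sunflower meal.
Minimize 0.83x1 + 0.35x2 with:
  468x1 + 303x2 ≥ 325   (crude protein)
  28.3x1 + 11.4x2 ≥ 44.8   (lysine)
  13x1 + 9.3x2 ≥ 20.4   (metabolisable energy)
  5.9x1 + 10.7x2 ≥ 17.5   (phosphorus)
  x1, x2 ≥ 0.
Both inputs are positive at the optimum. The lysine and phosphorus requirements are met with equality.
Solving gives x1 = 1.188, x2 = 0.9804.
Total cost: 0.83·1.188 + 0.35·0.9804 = 1.3292.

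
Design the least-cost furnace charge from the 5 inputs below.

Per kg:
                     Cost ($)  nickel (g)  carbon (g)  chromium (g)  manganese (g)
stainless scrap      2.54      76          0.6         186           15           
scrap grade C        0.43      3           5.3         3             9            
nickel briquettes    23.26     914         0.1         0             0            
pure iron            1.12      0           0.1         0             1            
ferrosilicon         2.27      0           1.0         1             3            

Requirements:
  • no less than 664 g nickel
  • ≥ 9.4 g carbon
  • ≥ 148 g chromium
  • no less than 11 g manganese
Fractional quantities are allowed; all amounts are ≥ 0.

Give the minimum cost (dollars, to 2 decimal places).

Let x1 = kg of stainless scrap, x2 = kg of scrap grade C, x3 = kg of nickel briquettes, x4 = kg of pure iron, x5 = kg of ferrosilicon.
Minimise 2.54x1 + 0.43x2 + 23.26x3 + 1.12x4 + 2.27x5 with:
  76x1 + 3x2 + 914x3 ≥ 664   (nickel)
  0.6x1 + 5.3x2 + 0.1x3 + 0.1x4 + 1x5 ≥ 9.4   (carbon)
  186x1 + 3x2 + 1x5 ≥ 148   (chromium)
  15x1 + 9x2 + 1x4 + 3x5 ≥ 11   (manganese)
  x1, x2, x3, x4, x5 ≥ 0.
At the optimum only stainless scrap, scrap grade C, nickel briquettes are positive (pure iron, ferrosilicon = 0). The nickel, carbon, chromium requirements are met with equality.
That vertex is x1 = 0.7687, x2 = 1.674, x3 = 0.6571.
Objective = 2.54·0.7687 + 0.43·1.674 + 23.26·0.6571 = 17.9565.

$17.96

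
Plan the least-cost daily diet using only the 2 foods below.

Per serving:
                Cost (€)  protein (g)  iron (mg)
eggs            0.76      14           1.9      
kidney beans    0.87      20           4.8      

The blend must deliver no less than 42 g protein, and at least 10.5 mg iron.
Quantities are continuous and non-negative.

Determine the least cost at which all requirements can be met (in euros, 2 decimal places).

€1.90

Treat it as an LP. Let x1 = servings of eggs, x2 = servings of kidney beans.
Minimise 0.76x1 + 0.87x2 with:
  14x1 + 20x2 ≥ 42   (protein)
  1.9x1 + 4.8x2 ≥ 10.5   (iron)
  x1, x2 ≥ 0.
At the optimum only kidney beans is positive (eggs = 0). The iron requirement is met with equality.
So kidney beans = 2.188 servings.
Total cost: 0.87·2.188 = 1.9036.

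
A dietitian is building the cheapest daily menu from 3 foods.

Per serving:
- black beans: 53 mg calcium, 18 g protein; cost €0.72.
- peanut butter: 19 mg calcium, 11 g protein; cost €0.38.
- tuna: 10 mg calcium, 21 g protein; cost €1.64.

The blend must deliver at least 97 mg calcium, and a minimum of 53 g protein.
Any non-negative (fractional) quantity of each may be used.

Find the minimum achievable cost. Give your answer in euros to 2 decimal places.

€1.86

Let x1 = servings of black beans, x2 = servings of peanut butter, x3 = servings of tuna.
min 0.72x1 + 0.38x2 + 1.64x3 s.t.:
  53x1 + 19x2 + 10x3 ≥ 97   (calcium)
  18x1 + 11x2 + 21x3 ≥ 53   (protein)
  x1, x2, x3 ≥ 0.
The minimum-cost mix takes nothing from tuna — only black beans, peanut butter. The calcium and protein requirements are met with equality.
Solving gives x1 = 0.249, x2 = 4.411.
Cost = 0.72·0.249 + 0.38·4.411 = 1.8555.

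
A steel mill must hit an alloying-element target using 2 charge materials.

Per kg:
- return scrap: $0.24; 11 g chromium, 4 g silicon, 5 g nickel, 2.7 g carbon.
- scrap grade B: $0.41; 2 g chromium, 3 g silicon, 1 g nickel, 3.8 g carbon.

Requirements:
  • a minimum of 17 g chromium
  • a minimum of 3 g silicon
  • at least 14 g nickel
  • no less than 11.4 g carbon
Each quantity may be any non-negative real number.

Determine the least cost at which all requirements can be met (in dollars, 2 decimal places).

$1.01

Let x1 = kg of return scrap, x2 = kg of scrap grade B.
Minimize 0.24x1 + 0.41x2 s.t.:
  11x1 + 2x2 ≥ 17   (chromium)
  4x1 + 3x2 ≥ 3   (silicon)
  5x1 + 1x2 ≥ 14   (nickel)
  2.7x1 + 3.8x2 ≥ 11.4   (carbon)
  x1, x2 ≥ 0.
The minimum-cost mix takes nothing from scrap grade B — only return scrap. Binding constraint: carbon.
That vertex is x1 = 4.222.
Objective = 0.24·4.222 = 1.0133.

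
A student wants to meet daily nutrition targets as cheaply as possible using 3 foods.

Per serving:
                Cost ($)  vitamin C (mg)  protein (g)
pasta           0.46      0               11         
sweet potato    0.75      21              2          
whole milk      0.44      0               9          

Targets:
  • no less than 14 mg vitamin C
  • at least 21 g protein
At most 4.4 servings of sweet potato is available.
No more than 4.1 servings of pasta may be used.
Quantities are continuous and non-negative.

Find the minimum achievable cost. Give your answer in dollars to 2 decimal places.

Let x1 = servings of pasta, x2 = servings of sweet potato, x3 = servings of whole milk.
Minimize 0.46x1 + 0.75x2 + 0.44x3 subject to:
  21x2 ≥ 14   (vitamin C)
  11x1 + 2x2 + 9x3 ≥ 21   (protein)
  x2 ≤ 4.4
  x1 ≤ 4.1
  x1, x2, x3 ≥ 0.
The minimum-cost mix takes nothing from whole milk — only pasta, sweet potato. Binding constraints: vitamin C and protein.
That vertex is x1 = 1.788, x2 = 0.6667.
Objective = 0.46·1.788 + 0.75·0.6667 = 1.3225.

$1.32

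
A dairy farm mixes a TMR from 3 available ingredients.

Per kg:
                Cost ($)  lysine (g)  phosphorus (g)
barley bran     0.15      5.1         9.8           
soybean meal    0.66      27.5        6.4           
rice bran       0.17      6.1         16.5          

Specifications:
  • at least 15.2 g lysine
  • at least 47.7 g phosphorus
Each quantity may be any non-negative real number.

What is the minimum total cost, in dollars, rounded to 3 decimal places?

$0.491

This is a linear program. Let x1 = kg of barley bran, x2 = kg of soybean meal, x3 = kg of rice bran.
Minimize 0.15x1 + 0.66x2 + 0.17x3 subject to:
  5.1x1 + 27.5x2 + 6.1x3 ≥ 15.2   (lysine)
  9.8x1 + 6.4x2 + 16.5x3 ≥ 47.7   (phosphorus)
  x1, x2, x3 ≥ 0.
At the optimum only rice bran is positive (barley bran, soybean meal = 0). Binding constraint: phosphorus.
Optimal quantities: rice bran = 2.891 kg.
Objective = 0.17·2.891 = 0.49147.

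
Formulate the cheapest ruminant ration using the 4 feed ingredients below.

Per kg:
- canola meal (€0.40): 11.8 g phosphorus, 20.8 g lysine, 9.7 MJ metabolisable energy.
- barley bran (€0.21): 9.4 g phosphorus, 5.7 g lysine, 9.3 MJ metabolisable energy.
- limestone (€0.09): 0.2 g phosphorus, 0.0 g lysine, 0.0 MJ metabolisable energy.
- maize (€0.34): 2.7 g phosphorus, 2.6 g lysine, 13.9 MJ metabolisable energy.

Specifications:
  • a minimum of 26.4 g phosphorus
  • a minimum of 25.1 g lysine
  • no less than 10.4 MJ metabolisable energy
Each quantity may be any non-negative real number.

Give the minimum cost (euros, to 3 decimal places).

Let x1 = kg of canola meal, x2 = kg of barley bran, x3 = kg of limestone, x4 = kg of maize.
Minimize 0.4x1 + 0.21x2 + 0.09x3 + 0.34x4 subject to:
  11.8x1 + 9.4x2 + 0.2x3 + 2.7x4 ≥ 26.4   (phosphorus)
  20.8x1 + 5.7x2 + 2.6x4 ≥ 25.1   (lysine)
  9.7x1 + 9.3x2 + 13.9x4 ≥ 10.4   (metabolisable energy)
  x1, x2, x3, x4 ≥ 0.
At the optimum only canola meal, barley bran are positive (limestone, maize = 0). There the phosphorus and lysine constraints are tight.
Optimal quantities: canola meal = 0.6663 kg, barley bran = 1.972 kg.
Objective = 0.4·0.6663 + 0.21·1.972 = 0.68064.

€0.681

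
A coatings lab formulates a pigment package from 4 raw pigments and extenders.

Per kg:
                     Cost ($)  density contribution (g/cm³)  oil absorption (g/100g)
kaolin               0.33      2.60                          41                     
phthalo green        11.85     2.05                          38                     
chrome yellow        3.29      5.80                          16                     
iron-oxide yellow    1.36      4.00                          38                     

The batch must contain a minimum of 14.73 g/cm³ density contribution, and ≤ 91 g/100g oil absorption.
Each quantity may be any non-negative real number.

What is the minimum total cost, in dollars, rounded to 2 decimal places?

Let x1 = kg of kaolin, x2 = kg of phthalo green, x3 = kg of chrome yellow, x4 = kg of iron-oxide yellow.
Minimize 0.33x1 + 11.85x2 + 3.29x3 + 1.36x4 subject to:
  2.6x1 + 2.05x2 + 5.8x3 + 4x4 ≥ 14.73   (density contribution)
  41x1 + 38x2 + 16x3 + 38x4 ≤ 91   (oil absorption)
  x1, x2, x3, x4 ≥ 0.
The cheapest feasible vertex uses only kaolin, chrome yellow; phthalo green, iron-oxide yellow are not used. The density contribution and oil absorption requirements are met with equality.
So kaolin = 1.489 kg, chrome yellow = 1.872 kg.
Cost = 0.33·1.489 + 3.29·1.872 = 6.6503.

$6.65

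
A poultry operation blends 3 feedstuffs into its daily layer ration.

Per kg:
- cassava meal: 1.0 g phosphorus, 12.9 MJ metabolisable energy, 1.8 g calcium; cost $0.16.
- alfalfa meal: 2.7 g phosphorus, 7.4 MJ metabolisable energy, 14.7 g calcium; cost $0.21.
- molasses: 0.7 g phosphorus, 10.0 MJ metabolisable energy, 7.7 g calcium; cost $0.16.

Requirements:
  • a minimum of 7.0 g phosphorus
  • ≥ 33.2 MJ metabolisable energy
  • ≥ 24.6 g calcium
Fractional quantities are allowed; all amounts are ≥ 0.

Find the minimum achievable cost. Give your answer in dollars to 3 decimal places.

Treat it as an LP. Let x1 = kg of cassava meal, x2 = kg of alfalfa meal, x3 = kg of molasses.
Minimise 0.16x1 + 0.21x2 + 0.16x3 with:
  1x1 + 2.7x2 + 0.7x3 ≥ 7   (phosphorus)
  12.9x1 + 7.4x2 + 10x3 ≥ 33.2   (metabolisable energy)
  1.8x1 + 14.7x2 + 7.7x3 ≥ 24.6   (calcium)
  x1, x2, x3 ≥ 0.
At the optimum only cassava meal, alfalfa meal are positive (molasses = 0). There the phosphorus and metabolisable energy constraints are tight.
Optimal quantities: cassava meal = 1.38 kg, alfalfa meal = 2.082 kg.
Hence cost = 0.16·1.38 + 0.21·2.082 = $0.65802.

$0.658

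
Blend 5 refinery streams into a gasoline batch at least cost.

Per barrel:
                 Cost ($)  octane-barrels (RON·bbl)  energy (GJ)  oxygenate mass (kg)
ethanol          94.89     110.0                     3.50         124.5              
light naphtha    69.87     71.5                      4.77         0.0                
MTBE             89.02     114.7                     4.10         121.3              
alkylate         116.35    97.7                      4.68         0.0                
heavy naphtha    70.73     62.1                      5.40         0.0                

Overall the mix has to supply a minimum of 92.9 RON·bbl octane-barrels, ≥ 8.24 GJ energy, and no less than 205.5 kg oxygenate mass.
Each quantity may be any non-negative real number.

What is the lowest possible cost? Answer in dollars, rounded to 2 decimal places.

$167.76

Let x1 = barrels of ethanol, x2 = barrels of light naphtha, x3 = barrels of MTBE, x4 = barrels of alkylate, x5 = barrels of heavy naphtha.
min 94.89x1 + 69.87x2 + 89.02x3 + 116.35x4 + 70.73x5 subject to:
  110x1 + 71.5x2 + 114.7x3 + 97.7x4 + 62.1x5 ≥ 92.9   (octane-barrels)
  3.5x1 + 4.77x2 + 4.1x3 + 4.68x4 + 5.4x5 ≥ 8.24   (energy)
  124.5x1 + 121.3x3 ≥ 205.5   (oxygenate mass)
  x1, x2, x3, x4, x5 ≥ 0.
At the optimum only MTBE, heavy naphtha are positive (ethanol, light naphtha, alkylate = 0). Binding constraints: energy and oxygenate mass.
So MTBE = 1.6941 barrels, heavy naphtha = 0.23963 barrels.
Total cost: 89.02·1.6941 + 70.73·0.23963 = 167.7578.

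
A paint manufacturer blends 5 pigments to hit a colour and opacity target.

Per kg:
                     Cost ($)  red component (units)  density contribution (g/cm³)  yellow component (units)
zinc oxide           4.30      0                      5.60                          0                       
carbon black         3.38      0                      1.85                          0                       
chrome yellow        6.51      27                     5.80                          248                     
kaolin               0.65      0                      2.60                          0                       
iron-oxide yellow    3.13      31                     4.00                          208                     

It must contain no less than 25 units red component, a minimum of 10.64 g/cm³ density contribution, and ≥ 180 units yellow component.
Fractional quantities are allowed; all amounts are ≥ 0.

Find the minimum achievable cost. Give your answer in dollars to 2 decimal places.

Let x1 = kg of zinc oxide, x2 = kg of carbon black, x3 = kg of chrome yellow, x4 = kg of kaolin, x5 = kg of iron-oxide yellow.
Minimise 4.3x1 + 3.38x2 + 6.51x3 + 0.65x4 + 3.13x5 with:
  27x3 + 31x5 ≥ 25   (red component)
  5.6x1 + 1.85x2 + 5.8x3 + 2.6x4 + 4x5 ≥ 10.64   (density contribution)
  248x3 + 208x5 ≥ 180   (yellow component)
  x1, x2, x3, x4, x5 ≥ 0.
The optimal basis is {kaolin, iron-oxide yellow}; zinc oxide, carbon black, chrome yellow drop out. There the density contribution and yellow component constraints are tight.
Optimal quantities: kaolin = 2.761 kg, iron-oxide yellow = 0.8654 kg.
Hence cost = 0.65·2.761 + 3.13·0.8654 = $4.5034.

$4.50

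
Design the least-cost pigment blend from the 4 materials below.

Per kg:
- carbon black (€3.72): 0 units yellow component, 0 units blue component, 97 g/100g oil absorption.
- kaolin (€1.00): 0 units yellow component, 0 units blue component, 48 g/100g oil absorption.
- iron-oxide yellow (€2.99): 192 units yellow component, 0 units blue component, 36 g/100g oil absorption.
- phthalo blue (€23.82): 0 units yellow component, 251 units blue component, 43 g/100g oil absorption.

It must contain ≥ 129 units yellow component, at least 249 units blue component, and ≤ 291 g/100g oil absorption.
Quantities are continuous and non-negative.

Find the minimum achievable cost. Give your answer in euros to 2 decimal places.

€25.64

Let x1 = kg of carbon black, x2 = kg of kaolin, x3 = kg of iron-oxide yellow, x4 = kg of phthalo blue.
Minimise 3.72x1 + 1x2 + 2.99x3 + 23.82x4 with:
  192x3 ≥ 129   (yellow component)
  251x4 ≥ 249   (blue component)
  97x1 + 48x2 + 36x3 + 43x4 ≤ 291   (oil absorption)
  x1, x2, x3, x4 ≥ 0.
The cheapest feasible vertex uses only iron-oxide yellow, phthalo blue; carbon black, kaolin are not used. Binding constraints: yellow component and blue component.
Solving gives x3 = 0.6719, x4 = 0.992.
Objective = 2.99·0.6719 + 23.82·0.992 = 25.6384.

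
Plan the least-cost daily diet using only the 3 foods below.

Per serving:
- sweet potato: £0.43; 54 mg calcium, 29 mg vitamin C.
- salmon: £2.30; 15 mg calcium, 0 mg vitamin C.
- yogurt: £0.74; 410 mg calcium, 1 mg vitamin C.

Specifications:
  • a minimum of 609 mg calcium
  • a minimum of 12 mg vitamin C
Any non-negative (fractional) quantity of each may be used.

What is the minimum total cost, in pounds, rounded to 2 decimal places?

Set it up as a linear program. Let x1 = servings of sweet potato, x2 = servings of salmon, x3 = servings of yogurt.
Minimize 0.43x1 + 2.3x2 + 0.74x3 s.t.:
  54x1 + 15x2 + 410x3 ≥ 609   (calcium)
  29x1 + 1x3 ≥ 12   (vitamin C)
  x1, x2, x3 ≥ 0.
The cheapest feasible vertex uses only sweet potato, yogurt; salmon is not used. The calcium and vitamin C requirements are met with equality.
That vertex is x1 = 0.3642, x3 = 1.437.
Objective = 0.43·0.3642 + 0.74·1.437 = 1.2200.

£1.22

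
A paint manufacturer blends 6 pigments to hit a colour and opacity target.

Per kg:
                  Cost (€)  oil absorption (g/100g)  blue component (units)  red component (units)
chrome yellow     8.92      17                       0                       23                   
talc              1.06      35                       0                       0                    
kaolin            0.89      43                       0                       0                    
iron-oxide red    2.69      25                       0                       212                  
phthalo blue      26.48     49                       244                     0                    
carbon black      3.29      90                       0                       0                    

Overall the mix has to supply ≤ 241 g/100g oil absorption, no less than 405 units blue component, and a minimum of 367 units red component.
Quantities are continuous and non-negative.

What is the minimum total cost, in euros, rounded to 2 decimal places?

Let x1 = kg of chrome yellow, x2 = kg of talc, x3 = kg of kaolin, x4 = kg of iron-oxide red, x5 = kg of phthalo blue, x6 = kg of carbon black.
Minimize 8.92x1 + 1.06x2 + 0.89x3 + 2.69x4 + 26.48x5 + 3.29x6 subject to:
  17x1 + 35x2 + 43x3 + 25x4 + 49x5 + 90x6 ≤ 241   (oil absorption)
  244x5 ≥ 405   (blue component)
  23x1 + 212x4 ≥ 367   (red component)
  x1, x2, x3, x4, x5, x6 ≥ 0.
The minimum-cost mix takes nothing from chrome yellow, talc, kaolin, carbon black — only iron-oxide red, phthalo blue. Binding constraints: blue component and red component.
Solving gives x4 = 1.731, x5 = 1.66.
Objective = 2.69·1.731 + 26.48·1.66 = 48.6132.

€48.61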